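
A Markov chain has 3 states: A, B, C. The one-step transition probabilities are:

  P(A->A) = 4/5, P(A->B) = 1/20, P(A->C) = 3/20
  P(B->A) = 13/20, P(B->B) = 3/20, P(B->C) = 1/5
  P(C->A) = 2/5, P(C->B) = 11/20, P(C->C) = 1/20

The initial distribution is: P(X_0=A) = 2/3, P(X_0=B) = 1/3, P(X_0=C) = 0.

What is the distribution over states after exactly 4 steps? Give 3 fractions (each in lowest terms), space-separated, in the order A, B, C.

Answer: 34691/48000 3239/24000 2277/16000

Derivation:
Propagating the distribution step by step (d_{t+1} = d_t * P):
d_0 = (A=2/3, B=1/3, C=0)
  d_1[A] = 2/3*4/5 + 1/3*13/20 + 0*2/5 = 3/4
  d_1[B] = 2/3*1/20 + 1/3*3/20 + 0*11/20 = 1/12
  d_1[C] = 2/3*3/20 + 1/3*1/5 + 0*1/20 = 1/6
d_1 = (A=3/4, B=1/12, C=1/6)
  d_2[A] = 3/4*4/5 + 1/12*13/20 + 1/6*2/5 = 173/240
  d_2[B] = 3/4*1/20 + 1/12*3/20 + 1/6*11/20 = 17/120
  d_2[C] = 3/4*3/20 + 1/12*1/5 + 1/6*1/20 = 11/80
d_2 = (A=173/240, B=17/120, C=11/80)
  d_3[A] = 173/240*4/5 + 17/120*13/20 + 11/80*2/5 = 579/800
  d_3[B] = 173/240*1/20 + 17/120*3/20 + 11/80*11/20 = 319/2400
  d_3[C] = 173/240*3/20 + 17/120*1/5 + 11/80*1/20 = 43/300
d_3 = (A=579/800, B=319/2400, C=43/300)
  d_4[A] = 579/800*4/5 + 319/2400*13/20 + 43/300*2/5 = 34691/48000
  d_4[B] = 579/800*1/20 + 319/2400*3/20 + 43/300*11/20 = 3239/24000
  d_4[C] = 579/800*3/20 + 319/2400*1/5 + 43/300*1/20 = 2277/16000
d_4 = (A=34691/48000, B=3239/24000, C=2277/16000)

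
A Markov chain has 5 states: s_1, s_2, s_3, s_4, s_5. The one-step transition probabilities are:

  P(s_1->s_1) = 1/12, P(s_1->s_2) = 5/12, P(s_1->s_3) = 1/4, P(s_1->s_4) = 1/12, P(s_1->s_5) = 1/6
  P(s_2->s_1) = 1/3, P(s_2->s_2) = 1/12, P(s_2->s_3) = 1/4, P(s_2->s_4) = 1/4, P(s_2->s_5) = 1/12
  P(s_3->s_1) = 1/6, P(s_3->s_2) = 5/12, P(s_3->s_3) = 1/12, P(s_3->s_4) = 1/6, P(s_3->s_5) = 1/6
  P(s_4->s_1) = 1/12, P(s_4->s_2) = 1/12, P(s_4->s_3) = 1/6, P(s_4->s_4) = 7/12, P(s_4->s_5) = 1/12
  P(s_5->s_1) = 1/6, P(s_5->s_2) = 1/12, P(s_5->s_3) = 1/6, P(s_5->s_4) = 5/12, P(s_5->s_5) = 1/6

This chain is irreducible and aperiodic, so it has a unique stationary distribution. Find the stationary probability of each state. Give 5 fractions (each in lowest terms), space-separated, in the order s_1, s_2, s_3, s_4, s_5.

The stationary distribution satisfies pi = pi * P, i.e.:
  pi_s_1 = 1/12*pi_s_1 + 1/3*pi_s_2 + 1/6*pi_s_3 + 1/12*pi_s_4 + 1/6*pi_s_5
  pi_s_2 = 5/12*pi_s_1 + 1/12*pi_s_2 + 5/12*pi_s_3 + 1/12*pi_s_4 + 1/12*pi_s_5
  pi_s_3 = 1/4*pi_s_1 + 1/4*pi_s_2 + 1/12*pi_s_3 + 1/6*pi_s_4 + 1/6*pi_s_5
  pi_s_4 = 1/12*pi_s_1 + 1/4*pi_s_2 + 1/6*pi_s_3 + 7/12*pi_s_4 + 5/12*pi_s_5
  pi_s_5 = 1/6*pi_s_1 + 1/12*pi_s_2 + 1/6*pi_s_3 + 1/12*pi_s_4 + 1/6*pi_s_5
with normalization: pi_s_1 + pi_s_2 + pi_s_3 + pi_s_4 + pi_s_5 = 1.

Using the first 4 balance equations plus normalization, the linear system A*pi = b is:
  [-11/12, 1/3, 1/6, 1/12, 1/6] . pi = 0
  [5/12, -11/12, 5/12, 1/12, 1/12] . pi = 0
  [1/4, 1/4, -11/12, 1/6, 1/6] . pi = 0
  [1/12, 1/4, 1/6, -5/12, 5/12] . pi = 0
  [1, 1, 1, 1, 1] . pi = 1

Solving yields:
  pi_s_1 = 2817/17872
  pi_s_2 = 3507/17872
  pi_s_3 = 809/4468
  pi_s_4 = 6137/17872
  pi_s_5 = 2175/17872

Verification (pi * P):
  2817/17872*1/12 + 3507/17872*1/3 + 809/4468*1/6 + 6137/17872*1/12 + 2175/17872*1/6 = 2817/17872 = pi_s_1  (ok)
  2817/17872*5/12 + 3507/17872*1/12 + 809/4468*5/12 + 6137/17872*1/12 + 2175/17872*1/12 = 3507/17872 = pi_s_2  (ok)
  2817/17872*1/4 + 3507/17872*1/4 + 809/4468*1/12 + 6137/17872*1/6 + 2175/17872*1/6 = 809/4468 = pi_s_3  (ok)
  2817/17872*1/12 + 3507/17872*1/4 + 809/4468*1/6 + 6137/17872*7/12 + 2175/17872*5/12 = 6137/17872 = pi_s_4  (ok)
  2817/17872*1/6 + 3507/17872*1/12 + 809/4468*1/6 + 6137/17872*1/12 + 2175/17872*1/6 = 2175/17872 = pi_s_5  (ok)

Answer: 2817/17872 3507/17872 809/4468 6137/17872 2175/17872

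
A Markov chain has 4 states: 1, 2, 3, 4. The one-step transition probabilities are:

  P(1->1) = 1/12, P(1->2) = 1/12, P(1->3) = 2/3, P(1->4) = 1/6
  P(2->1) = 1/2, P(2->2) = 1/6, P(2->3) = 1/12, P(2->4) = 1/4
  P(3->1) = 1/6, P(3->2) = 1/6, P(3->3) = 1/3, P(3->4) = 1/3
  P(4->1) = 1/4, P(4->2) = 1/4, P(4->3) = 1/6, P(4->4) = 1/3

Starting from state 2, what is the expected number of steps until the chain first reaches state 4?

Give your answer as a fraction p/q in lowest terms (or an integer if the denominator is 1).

Answer: 181/46

Derivation:
Let h_i = expected steps to first reach 4 from state i.
Boundary: h_4 = 0.
First-step equations for the other states:
  h_1 = 1 + 1/12*h_1 + 1/12*h_2 + 2/3*h_3 + 1/6*h_4
  h_2 = 1 + 1/2*h_1 + 1/6*h_2 + 1/12*h_3 + 1/4*h_4
  h_3 = 1 + 1/6*h_1 + 1/6*h_2 + 1/3*h_3 + 1/3*h_4

Substituting h_4 = 0 and rearranging gives the linear system (I - Q) h = 1:
  [11/12, -1/12, -2/3] . (h_1, h_2, h_3) = 1
  [-1/2, 5/6, -1/12] . (h_1, h_2, h_3) = 1
  [-1/6, -1/6, 2/3] . (h_1, h_2, h_3) = 1

Solving yields:
  h_1 = 183/46
  h_2 = 181/46
  h_3 = 80/23

Starting state is 2, so the expected hitting time is h_2 = 181/46.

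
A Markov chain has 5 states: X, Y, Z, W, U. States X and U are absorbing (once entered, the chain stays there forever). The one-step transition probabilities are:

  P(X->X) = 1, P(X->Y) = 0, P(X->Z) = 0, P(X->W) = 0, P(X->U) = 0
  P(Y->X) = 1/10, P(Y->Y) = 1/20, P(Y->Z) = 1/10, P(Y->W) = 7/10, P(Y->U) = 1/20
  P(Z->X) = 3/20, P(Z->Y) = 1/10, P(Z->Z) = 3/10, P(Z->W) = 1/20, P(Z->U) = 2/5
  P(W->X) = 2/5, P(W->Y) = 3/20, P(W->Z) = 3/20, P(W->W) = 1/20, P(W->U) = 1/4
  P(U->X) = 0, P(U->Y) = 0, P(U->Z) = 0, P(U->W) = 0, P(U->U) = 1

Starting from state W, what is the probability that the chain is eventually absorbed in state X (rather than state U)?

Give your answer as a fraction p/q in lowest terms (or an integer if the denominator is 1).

Let a_i = P(absorbed in X | start in state i).
Boundary conditions: a_X = 1, a_U = 0.
For each transient state i, a_i = sum_j P(i->j) * a_j:
  a_Y = 1/10*a_X + 1/20*a_Y + 1/10*a_Z + 7/10*a_W + 1/20*a_U
  a_Z = 3/20*a_X + 1/10*a_Y + 3/10*a_Z + 1/20*a_W + 2/5*a_U
  a_W = 2/5*a_X + 3/20*a_Y + 3/20*a_Z + 1/20*a_W + 1/4*a_U

Substituting a_X = 1 and a_U = 0, rearrange to (I - Q) a = r where r[i] = P(i -> X):
  [19/20, -1/10, -7/10] . (a_Y, a_Z, a_W) = 1/10
  [-1/10, 7/10, -1/20] . (a_Y, a_Z, a_W) = 3/20
  [-3/20, -3/20, 19/20] . (a_Y, a_Z, a_W) = 2/5

Solving yields:
  a_Y = 2350/4243
  a_Z = 1415/4243
  a_W = 2381/4243

Starting state is W, so the absorption probability is a_W = 2381/4243.

Answer: 2381/4243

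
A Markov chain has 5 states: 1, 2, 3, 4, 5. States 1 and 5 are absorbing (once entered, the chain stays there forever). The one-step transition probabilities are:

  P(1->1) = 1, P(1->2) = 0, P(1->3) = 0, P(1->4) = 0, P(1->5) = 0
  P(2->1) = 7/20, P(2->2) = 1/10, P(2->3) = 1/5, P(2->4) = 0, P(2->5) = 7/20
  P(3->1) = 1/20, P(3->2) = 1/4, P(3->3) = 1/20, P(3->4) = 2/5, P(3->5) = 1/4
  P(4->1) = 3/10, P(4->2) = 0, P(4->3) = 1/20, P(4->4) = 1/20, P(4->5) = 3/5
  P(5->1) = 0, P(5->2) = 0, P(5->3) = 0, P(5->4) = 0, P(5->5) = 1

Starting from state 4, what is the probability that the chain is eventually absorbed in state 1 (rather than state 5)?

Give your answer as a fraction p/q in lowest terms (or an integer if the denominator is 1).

Let a_i = P(absorbed in 1 | start in state i).
Boundary conditions: a_1 = 1, a_5 = 0.
For each transient state i, a_i = sum_j P(i->j) * a_j:
  a_2 = 7/20*a_1 + 1/10*a_2 + 1/5*a_3 + 0*a_4 + 7/20*a_5
  a_3 = 1/20*a_1 + 1/4*a_2 + 1/20*a_3 + 2/5*a_4 + 1/4*a_5
  a_4 = 3/10*a_1 + 0*a_2 + 1/20*a_3 + 1/20*a_4 + 3/5*a_5

Substituting a_1 = 1 and a_5 = 0, rearrange to (I - Q) a = r where r[i] = P(i -> 1):
  [9/10, -1/5, 0] . (a_2, a_3, a_4) = 7/20
  [-1/4, 19/20, -2/5] . (a_2, a_3, a_4) = 1/20
  [0, -1/20, 19/20] . (a_2, a_3, a_4) = 3/10

Solving yields:
  a_2 = 2739/5974
  a_3 = 1871/5974
  a_4 = 1985/5974

Starting state is 4, so the absorption probability is a_4 = 1985/5974.

Answer: 1985/5974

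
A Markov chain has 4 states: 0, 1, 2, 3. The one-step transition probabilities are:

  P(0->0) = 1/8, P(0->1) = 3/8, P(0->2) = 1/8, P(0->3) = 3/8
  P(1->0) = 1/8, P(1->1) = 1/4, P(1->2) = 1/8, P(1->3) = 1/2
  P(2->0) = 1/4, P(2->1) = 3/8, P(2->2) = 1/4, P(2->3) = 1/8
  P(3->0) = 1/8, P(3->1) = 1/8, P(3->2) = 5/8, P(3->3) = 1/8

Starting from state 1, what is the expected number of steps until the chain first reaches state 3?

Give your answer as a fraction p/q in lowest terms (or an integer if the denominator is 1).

Answer: 7/3

Derivation:
Let h_i = expected steps to first reach 3 from state i.
Boundary: h_3 = 0.
First-step equations for the other states:
  h_0 = 1 + 1/8*h_0 + 3/8*h_1 + 1/8*h_2 + 3/8*h_3
  h_1 = 1 + 1/8*h_0 + 1/4*h_1 + 1/8*h_2 + 1/2*h_3
  h_2 = 1 + 1/4*h_0 + 3/8*h_1 + 1/4*h_2 + 1/8*h_3

Substituting h_3 = 0 and rearranging gives the linear system (I - Q) h = 1:
  [7/8, -3/8, -1/8] . (h_0, h_1, h_2) = 1
  [-1/8, 3/4, -1/8] . (h_0, h_1, h_2) = 1
  [-1/4, -3/8, 3/4] . (h_0, h_1, h_2) = 1

Solving yields:
  h_0 = 21/8
  h_1 = 7/3
  h_2 = 27/8

Starting state is 1, so the expected hitting time is h_1 = 7/3.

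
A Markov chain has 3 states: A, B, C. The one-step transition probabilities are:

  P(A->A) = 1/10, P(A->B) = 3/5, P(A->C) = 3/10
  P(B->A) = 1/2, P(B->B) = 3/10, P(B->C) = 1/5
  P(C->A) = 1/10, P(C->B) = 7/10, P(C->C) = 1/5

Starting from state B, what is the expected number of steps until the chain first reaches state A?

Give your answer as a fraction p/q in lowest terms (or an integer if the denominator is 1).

Answer: 50/21

Derivation:
Let h_i = expected steps to first reach A from state i.
Boundary: h_A = 0.
First-step equations for the other states:
  h_B = 1 + 1/2*h_A + 3/10*h_B + 1/5*h_C
  h_C = 1 + 1/10*h_A + 7/10*h_B + 1/5*h_C

Substituting h_A = 0 and rearranging gives the linear system (I - Q) h = 1:
  [7/10, -1/5] . (h_B, h_C) = 1
  [-7/10, 4/5] . (h_B, h_C) = 1

Solving yields:
  h_B = 50/21
  h_C = 10/3

Starting state is B, so the expected hitting time is h_B = 50/21.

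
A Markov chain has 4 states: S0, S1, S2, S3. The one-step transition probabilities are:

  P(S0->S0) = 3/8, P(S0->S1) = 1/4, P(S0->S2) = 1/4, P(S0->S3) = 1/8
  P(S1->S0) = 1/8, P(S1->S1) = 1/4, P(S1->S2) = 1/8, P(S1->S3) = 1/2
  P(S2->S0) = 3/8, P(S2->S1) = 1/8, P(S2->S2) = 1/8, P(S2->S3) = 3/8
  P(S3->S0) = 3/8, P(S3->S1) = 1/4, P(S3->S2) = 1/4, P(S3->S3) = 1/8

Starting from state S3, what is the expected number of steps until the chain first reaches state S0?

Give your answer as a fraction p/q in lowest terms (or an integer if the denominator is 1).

Let h_i = expected steps to first reach S0 from state i.
Boundary: h_S0 = 0.
First-step equations for the other states:
  h_S1 = 1 + 1/8*h_S0 + 1/4*h_S1 + 1/8*h_S2 + 1/2*h_S3
  h_S2 = 1 + 3/8*h_S0 + 1/8*h_S1 + 1/8*h_S2 + 3/8*h_S3
  h_S3 = 1 + 3/8*h_S0 + 1/4*h_S1 + 1/4*h_S2 + 1/8*h_S3

Substituting h_S0 = 0 and rearranging gives the linear system (I - Q) h = 1:
  [3/4, -1/8, -1/2] . (h_S1, h_S2, h_S3) = 1
  [-1/8, 7/8, -3/8] . (h_S1, h_S2, h_S3) = 1
  [-1/4, -1/4, 7/8] . (h_S1, h_S2, h_S3) = 1

Solving yields:
  h_S1 = 712/181
  h_S2 = 552/181
  h_S3 = 568/181

Starting state is S3, so the expected hitting time is h_S3 = 568/181.

Answer: 568/181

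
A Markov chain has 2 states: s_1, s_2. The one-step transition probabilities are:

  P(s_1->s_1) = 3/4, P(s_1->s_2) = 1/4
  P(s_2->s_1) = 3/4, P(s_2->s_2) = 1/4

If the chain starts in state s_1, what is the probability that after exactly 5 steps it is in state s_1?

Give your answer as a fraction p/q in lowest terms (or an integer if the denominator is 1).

Computing P^5 by repeated multiplication:
P^1 =
  s_1: [3/4, 1/4]
  s_2: [3/4, 1/4]
P^2 =
  s_1: [3/4, 1/4]
  s_2: [3/4, 1/4]
P^3 =
  s_1: [3/4, 1/4]
  s_2: [3/4, 1/4]
P^4 =
  s_1: [3/4, 1/4]
  s_2: [3/4, 1/4]
P^5 =
  s_1: [3/4, 1/4]
  s_2: [3/4, 1/4]

(P^5)[s_1 -> s_1] = 3/4

Answer: 3/4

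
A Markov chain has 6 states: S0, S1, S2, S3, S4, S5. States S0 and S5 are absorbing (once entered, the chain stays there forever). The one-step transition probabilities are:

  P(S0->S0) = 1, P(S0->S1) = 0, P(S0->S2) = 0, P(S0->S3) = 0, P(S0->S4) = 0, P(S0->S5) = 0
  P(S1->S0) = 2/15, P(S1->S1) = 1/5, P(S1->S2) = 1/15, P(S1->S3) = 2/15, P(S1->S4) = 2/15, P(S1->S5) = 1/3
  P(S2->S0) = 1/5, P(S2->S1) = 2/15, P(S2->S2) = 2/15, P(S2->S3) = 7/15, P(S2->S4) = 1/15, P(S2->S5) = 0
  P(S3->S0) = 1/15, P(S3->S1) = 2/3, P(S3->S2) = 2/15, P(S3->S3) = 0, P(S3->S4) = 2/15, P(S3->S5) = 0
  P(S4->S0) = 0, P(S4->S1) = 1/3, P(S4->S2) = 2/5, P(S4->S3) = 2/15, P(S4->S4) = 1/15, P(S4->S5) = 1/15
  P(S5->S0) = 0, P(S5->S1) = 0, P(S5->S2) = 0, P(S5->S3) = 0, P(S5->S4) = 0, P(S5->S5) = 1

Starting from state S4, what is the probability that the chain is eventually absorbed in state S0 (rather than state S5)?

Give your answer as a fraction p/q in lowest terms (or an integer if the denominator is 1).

Answer: 7916/18585

Derivation:
Let a_i = P(absorbed in S0 | start in state i).
Boundary conditions: a_S0 = 1, a_S5 = 0.
For each transient state i, a_i = sum_j P(i->j) * a_j:
  a_S1 = 2/15*a_S0 + 1/5*a_S1 + 1/15*a_S2 + 2/15*a_S3 + 2/15*a_S4 + 1/3*a_S5
  a_S2 = 1/5*a_S0 + 2/15*a_S1 + 2/15*a_S2 + 7/15*a_S3 + 1/15*a_S4 + 0*a_S5
  a_S3 = 1/15*a_S0 + 2/3*a_S1 + 2/15*a_S2 + 0*a_S3 + 2/15*a_S4 + 0*a_S5
  a_S4 = 0*a_S0 + 1/3*a_S1 + 2/5*a_S2 + 2/15*a_S3 + 1/15*a_S4 + 1/15*a_S5

Substituting a_S0 = 1 and a_S5 = 0, rearrange to (I - Q) a = r where r[i] = P(i -> S0):
  [4/5, -1/15, -2/15, -2/15] . (a_S1, a_S2, a_S3, a_S4) = 2/15
  [-2/15, 13/15, -7/15, -1/15] . (a_S1, a_S2, a_S3, a_S4) = 1/5
  [-2/3, -2/15, 1, -2/15] . (a_S1, a_S2, a_S3, a_S4) = 1/15
  [-1/3, -2/5, -2/15, 14/15] . (a_S1, a_S2, a_S3, a_S4) = 0

Solving yields:
  a_S1 = 2206/6195
  a_S2 = 10264/18585
  a_S3 = 1615/3717
  a_S4 = 7916/18585

Starting state is S4, so the absorption probability is a_S4 = 7916/18585.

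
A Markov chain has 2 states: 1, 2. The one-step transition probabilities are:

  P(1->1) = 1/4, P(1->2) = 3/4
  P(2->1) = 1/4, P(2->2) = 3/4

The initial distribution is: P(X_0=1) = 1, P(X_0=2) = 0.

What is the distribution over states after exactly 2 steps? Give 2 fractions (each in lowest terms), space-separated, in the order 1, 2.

Propagating the distribution step by step (d_{t+1} = d_t * P):
d_0 = (1=1, 2=0)
  d_1[1] = 1*1/4 + 0*1/4 = 1/4
  d_1[2] = 1*3/4 + 0*3/4 = 3/4
d_1 = (1=1/4, 2=3/4)
  d_2[1] = 1/4*1/4 + 3/4*1/4 = 1/4
  d_2[2] = 1/4*3/4 + 3/4*3/4 = 3/4
d_2 = (1=1/4, 2=3/4)

Answer: 1/4 3/4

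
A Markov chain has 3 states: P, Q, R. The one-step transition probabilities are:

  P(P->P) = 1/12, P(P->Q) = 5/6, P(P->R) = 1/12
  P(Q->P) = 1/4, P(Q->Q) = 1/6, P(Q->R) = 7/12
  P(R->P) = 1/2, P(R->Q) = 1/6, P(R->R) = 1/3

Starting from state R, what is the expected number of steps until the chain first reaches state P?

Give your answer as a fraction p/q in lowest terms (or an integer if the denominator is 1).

Let h_i = expected steps to first reach P from state i.
Boundary: h_P = 0.
First-step equations for the other states:
  h_Q = 1 + 1/4*h_P + 1/6*h_Q + 7/12*h_R
  h_R = 1 + 1/2*h_P + 1/6*h_Q + 1/3*h_R

Substituting h_P = 0 and rearranging gives the linear system (I - Q) h = 1:
  [5/6, -7/12] . (h_Q, h_R) = 1
  [-1/6, 2/3] . (h_Q, h_R) = 1

Solving yields:
  h_Q = 30/11
  h_R = 24/11

Starting state is R, so the expected hitting time is h_R = 24/11.

Answer: 24/11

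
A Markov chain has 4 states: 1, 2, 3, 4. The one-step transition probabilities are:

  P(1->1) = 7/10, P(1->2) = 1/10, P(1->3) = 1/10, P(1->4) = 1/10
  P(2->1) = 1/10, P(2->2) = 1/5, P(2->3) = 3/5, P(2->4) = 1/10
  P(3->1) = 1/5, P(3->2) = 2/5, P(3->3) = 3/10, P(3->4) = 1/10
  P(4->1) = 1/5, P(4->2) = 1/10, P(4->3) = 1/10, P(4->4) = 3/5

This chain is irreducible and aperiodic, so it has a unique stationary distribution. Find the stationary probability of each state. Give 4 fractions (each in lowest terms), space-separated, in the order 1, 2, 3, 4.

Answer: 103/285 11/57 14/57 1/5

Derivation:
The stationary distribution satisfies pi = pi * P, i.e.:
  pi_1 = 7/10*pi_1 + 1/10*pi_2 + 1/5*pi_3 + 1/5*pi_4
  pi_2 = 1/10*pi_1 + 1/5*pi_2 + 2/5*pi_3 + 1/10*pi_4
  pi_3 = 1/10*pi_1 + 3/5*pi_2 + 3/10*pi_3 + 1/10*pi_4
  pi_4 = 1/10*pi_1 + 1/10*pi_2 + 1/10*pi_3 + 3/5*pi_4
with normalization: pi_1 + pi_2 + pi_3 + pi_4 = 1.

Using the first 3 balance equations plus normalization, the linear system A*pi = b is:
  [-3/10, 1/10, 1/5, 1/5] . pi = 0
  [1/10, -4/5, 2/5, 1/10] . pi = 0
  [1/10, 3/5, -7/10, 1/10] . pi = 0
  [1, 1, 1, 1] . pi = 1

Solving yields:
  pi_1 = 103/285
  pi_2 = 11/57
  pi_3 = 14/57
  pi_4 = 1/5

Verification (pi * P):
  103/285*7/10 + 11/57*1/10 + 14/57*1/5 + 1/5*1/5 = 103/285 = pi_1  (ok)
  103/285*1/10 + 11/57*1/5 + 14/57*2/5 + 1/5*1/10 = 11/57 = pi_2  (ok)
  103/285*1/10 + 11/57*3/5 + 14/57*3/10 + 1/5*1/10 = 14/57 = pi_3  (ok)
  103/285*1/10 + 11/57*1/10 + 14/57*1/10 + 1/5*3/5 = 1/5 = pi_4  (ok)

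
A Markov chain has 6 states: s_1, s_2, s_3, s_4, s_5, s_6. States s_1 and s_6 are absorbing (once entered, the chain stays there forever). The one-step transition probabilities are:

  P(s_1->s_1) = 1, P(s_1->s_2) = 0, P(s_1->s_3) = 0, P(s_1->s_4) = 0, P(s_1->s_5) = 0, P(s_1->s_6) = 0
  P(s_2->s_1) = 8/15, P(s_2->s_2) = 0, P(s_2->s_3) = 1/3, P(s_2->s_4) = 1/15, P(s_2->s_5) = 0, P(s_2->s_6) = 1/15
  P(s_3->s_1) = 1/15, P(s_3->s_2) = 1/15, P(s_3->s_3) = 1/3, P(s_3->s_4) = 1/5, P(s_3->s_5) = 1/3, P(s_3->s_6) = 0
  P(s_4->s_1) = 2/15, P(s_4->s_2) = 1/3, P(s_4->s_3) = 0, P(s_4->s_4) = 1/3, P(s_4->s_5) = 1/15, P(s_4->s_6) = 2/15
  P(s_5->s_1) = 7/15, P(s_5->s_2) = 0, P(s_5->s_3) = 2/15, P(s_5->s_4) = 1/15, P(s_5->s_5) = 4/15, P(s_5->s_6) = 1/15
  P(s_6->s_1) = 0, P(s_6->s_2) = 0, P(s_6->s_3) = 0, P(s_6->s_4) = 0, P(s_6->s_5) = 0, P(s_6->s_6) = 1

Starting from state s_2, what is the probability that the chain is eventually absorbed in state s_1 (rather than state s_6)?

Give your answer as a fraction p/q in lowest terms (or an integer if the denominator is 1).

Answer: 10924/12763

Derivation:
Let a_i = P(absorbed in s_1 | start in state i).
Boundary conditions: a_s_1 = 1, a_s_6 = 0.
For each transient state i, a_i = sum_j P(i->j) * a_j:
  a_s_2 = 8/15*a_s_1 + 0*a_s_2 + 1/3*a_s_3 + 1/15*a_s_4 + 0*a_s_5 + 1/15*a_s_6
  a_s_3 = 1/15*a_s_1 + 1/15*a_s_2 + 1/3*a_s_3 + 1/5*a_s_4 + 1/3*a_s_5 + 0*a_s_6
  a_s_4 = 2/15*a_s_1 + 1/3*a_s_2 + 0*a_s_3 + 1/3*a_s_4 + 1/15*a_s_5 + 2/15*a_s_6
  a_s_5 = 7/15*a_s_1 + 0*a_s_2 + 2/15*a_s_3 + 1/15*a_s_4 + 4/15*a_s_5 + 1/15*a_s_6

Substituting a_s_1 = 1 and a_s_6 = 0, rearrange to (I - Q) a = r where r[i] = P(i -> s_1):
  [1, -1/3, -1/15, 0] . (a_s_2, a_s_3, a_s_4, a_s_5) = 8/15
  [-1/15, 2/3, -1/5, -1/3] . (a_s_2, a_s_3, a_s_4, a_s_5) = 1/15
  [-1/3, 0, 2/3, -1/15] . (a_s_2, a_s_3, a_s_4, a_s_5) = 2/15
  [0, -2/15, -1/15, 11/15] . (a_s_2, a_s_3, a_s_4, a_s_5) = 7/15

Solving yields:
  a_s_2 = 10924/12763
  a_s_3 = 10531/12763
  a_s_4 = 9101/12763
  a_s_5 = 10864/12763

Starting state is s_2, so the absorption probability is a_s_2 = 10924/12763.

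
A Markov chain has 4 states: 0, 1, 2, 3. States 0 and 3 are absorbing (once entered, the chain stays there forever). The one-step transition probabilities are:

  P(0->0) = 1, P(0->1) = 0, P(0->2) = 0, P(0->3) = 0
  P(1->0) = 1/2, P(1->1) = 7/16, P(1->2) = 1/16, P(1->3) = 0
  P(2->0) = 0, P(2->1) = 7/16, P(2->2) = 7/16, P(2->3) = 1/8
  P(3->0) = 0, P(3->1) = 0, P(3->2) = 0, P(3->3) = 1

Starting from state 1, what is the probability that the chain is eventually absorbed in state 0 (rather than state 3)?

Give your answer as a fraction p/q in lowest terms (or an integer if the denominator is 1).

Answer: 36/37

Derivation:
Let a_i = P(absorbed in 0 | start in state i).
Boundary conditions: a_0 = 1, a_3 = 0.
For each transient state i, a_i = sum_j P(i->j) * a_j:
  a_1 = 1/2*a_0 + 7/16*a_1 + 1/16*a_2 + 0*a_3
  a_2 = 0*a_0 + 7/16*a_1 + 7/16*a_2 + 1/8*a_3

Substituting a_0 = 1 and a_3 = 0, rearrange to (I - Q) a = r where r[i] = P(i -> 0):
  [9/16, -1/16] . (a_1, a_2) = 1/2
  [-7/16, 9/16] . (a_1, a_2) = 0

Solving yields:
  a_1 = 36/37
  a_2 = 28/37

Starting state is 1, so the absorption probability is a_1 = 36/37.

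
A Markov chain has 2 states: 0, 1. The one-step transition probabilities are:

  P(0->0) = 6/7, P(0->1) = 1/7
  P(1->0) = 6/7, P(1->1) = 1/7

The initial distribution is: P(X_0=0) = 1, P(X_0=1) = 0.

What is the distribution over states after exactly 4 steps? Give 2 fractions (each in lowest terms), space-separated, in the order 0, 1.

Answer: 6/7 1/7

Derivation:
Propagating the distribution step by step (d_{t+1} = d_t * P):
d_0 = (0=1, 1=0)
  d_1[0] = 1*6/7 + 0*6/7 = 6/7
  d_1[1] = 1*1/7 + 0*1/7 = 1/7
d_1 = (0=6/7, 1=1/7)
  d_2[0] = 6/7*6/7 + 1/7*6/7 = 6/7
  d_2[1] = 6/7*1/7 + 1/7*1/7 = 1/7
d_2 = (0=6/7, 1=1/7)
  d_3[0] = 6/7*6/7 + 1/7*6/7 = 6/7
  d_3[1] = 6/7*1/7 + 1/7*1/7 = 1/7
d_3 = (0=6/7, 1=1/7)
  d_4[0] = 6/7*6/7 + 1/7*6/7 = 6/7
  d_4[1] = 6/7*1/7 + 1/7*1/7 = 1/7
d_4 = (0=6/7, 1=1/7)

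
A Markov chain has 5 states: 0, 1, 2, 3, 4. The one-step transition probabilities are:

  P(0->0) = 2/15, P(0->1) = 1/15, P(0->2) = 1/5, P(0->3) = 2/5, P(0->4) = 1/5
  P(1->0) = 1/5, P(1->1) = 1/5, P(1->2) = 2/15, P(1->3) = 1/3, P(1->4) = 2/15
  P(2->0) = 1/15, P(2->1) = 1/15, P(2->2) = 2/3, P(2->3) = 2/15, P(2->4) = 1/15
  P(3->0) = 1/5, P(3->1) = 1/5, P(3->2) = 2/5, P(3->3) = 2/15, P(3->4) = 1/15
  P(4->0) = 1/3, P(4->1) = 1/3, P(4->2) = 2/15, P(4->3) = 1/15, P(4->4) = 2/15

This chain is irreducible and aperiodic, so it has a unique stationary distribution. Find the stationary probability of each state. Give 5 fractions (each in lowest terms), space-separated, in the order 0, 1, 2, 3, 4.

Answer: 1215/8203 1134/8203 3425/8203 3177/16406 1681/16406

Derivation:
The stationary distribution satisfies pi = pi * P, i.e.:
  pi_0 = 2/15*pi_0 + 1/5*pi_1 + 1/15*pi_2 + 1/5*pi_3 + 1/3*pi_4
  pi_1 = 1/15*pi_0 + 1/5*pi_1 + 1/15*pi_2 + 1/5*pi_3 + 1/3*pi_4
  pi_2 = 1/5*pi_0 + 2/15*pi_1 + 2/3*pi_2 + 2/5*pi_3 + 2/15*pi_4
  pi_3 = 2/5*pi_0 + 1/3*pi_1 + 2/15*pi_2 + 2/15*pi_3 + 1/15*pi_4
  pi_4 = 1/5*pi_0 + 2/15*pi_1 + 1/15*pi_2 + 1/15*pi_3 + 2/15*pi_4
with normalization: pi_0 + pi_1 + pi_2 + pi_3 + pi_4 = 1.

Using the first 4 balance equations plus normalization, the linear system A*pi = b is:
  [-13/15, 1/5, 1/15, 1/5, 1/3] . pi = 0
  [1/15, -4/5, 1/15, 1/5, 1/3] . pi = 0
  [1/5, 2/15, -1/3, 2/5, 2/15] . pi = 0
  [2/5, 1/3, 2/15, -13/15, 1/15] . pi = 0
  [1, 1, 1, 1, 1] . pi = 1

Solving yields:
  pi_0 = 1215/8203
  pi_1 = 1134/8203
  pi_2 = 3425/8203
  pi_3 = 3177/16406
  pi_4 = 1681/16406

Verification (pi * P):
  1215/8203*2/15 + 1134/8203*1/5 + 3425/8203*1/15 + 3177/16406*1/5 + 1681/16406*1/3 = 1215/8203 = pi_0  (ok)
  1215/8203*1/15 + 1134/8203*1/5 + 3425/8203*1/15 + 3177/16406*1/5 + 1681/16406*1/3 = 1134/8203 = pi_1  (ok)
  1215/8203*1/5 + 1134/8203*2/15 + 3425/8203*2/3 + 3177/16406*2/5 + 1681/16406*2/15 = 3425/8203 = pi_2  (ok)
  1215/8203*2/5 + 1134/8203*1/3 + 3425/8203*2/15 + 3177/16406*2/15 + 1681/16406*1/15 = 3177/16406 = pi_3  (ok)
  1215/8203*1/5 + 1134/8203*2/15 + 3425/8203*1/15 + 3177/16406*1/15 + 1681/16406*2/15 = 1681/16406 = pi_4  (ok)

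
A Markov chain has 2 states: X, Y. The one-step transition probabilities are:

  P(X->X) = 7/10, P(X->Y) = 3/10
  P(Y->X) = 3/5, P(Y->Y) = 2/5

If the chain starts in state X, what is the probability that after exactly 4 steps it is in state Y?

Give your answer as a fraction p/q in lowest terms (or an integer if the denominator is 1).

Computing P^4 by repeated multiplication:
P^1 =
  X: [7/10, 3/10]
  Y: [3/5, 2/5]
P^2 =
  X: [67/100, 33/100]
  Y: [33/50, 17/50]
P^3 =
  X: [667/1000, 333/1000]
  Y: [333/500, 167/500]
P^4 =
  X: [6667/10000, 3333/10000]
  Y: [3333/5000, 1667/5000]

(P^4)[X -> Y] = 3333/10000

Answer: 3333/10000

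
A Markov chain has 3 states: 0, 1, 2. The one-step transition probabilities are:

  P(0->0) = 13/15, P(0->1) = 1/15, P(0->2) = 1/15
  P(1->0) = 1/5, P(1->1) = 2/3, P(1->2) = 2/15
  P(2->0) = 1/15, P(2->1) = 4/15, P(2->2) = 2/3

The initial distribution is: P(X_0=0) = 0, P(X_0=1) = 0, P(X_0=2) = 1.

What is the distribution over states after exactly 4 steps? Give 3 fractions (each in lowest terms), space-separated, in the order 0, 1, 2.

Answer: 5207/16875 139/375 5413/16875

Derivation:
Propagating the distribution step by step (d_{t+1} = d_t * P):
d_0 = (0=0, 1=0, 2=1)
  d_1[0] = 0*13/15 + 0*1/5 + 1*1/15 = 1/15
  d_1[1] = 0*1/15 + 0*2/3 + 1*4/15 = 4/15
  d_1[2] = 0*1/15 + 0*2/15 + 1*2/3 = 2/3
d_1 = (0=1/15, 1=4/15, 2=2/3)
  d_2[0] = 1/15*13/15 + 4/15*1/5 + 2/3*1/15 = 7/45
  d_2[1] = 1/15*1/15 + 4/15*2/3 + 2/3*4/15 = 9/25
  d_2[2] = 1/15*1/15 + 4/15*2/15 + 2/3*2/3 = 109/225
d_2 = (0=7/45, 1=9/25, 2=109/225)
  d_3[0] = 7/45*13/15 + 9/25*1/5 + 109/225*1/15 = 269/1125
  d_3[1] = 7/45*1/15 + 9/25*2/3 + 109/225*4/15 = 427/1125
  d_3[2] = 7/45*1/15 + 9/25*2/15 + 109/225*2/3 = 143/375
d_3 = (0=269/1125, 1=427/1125, 2=143/375)
  d_4[0] = 269/1125*13/15 + 427/1125*1/5 + 143/375*1/15 = 5207/16875
  d_4[1] = 269/1125*1/15 + 427/1125*2/3 + 143/375*4/15 = 139/375
  d_4[2] = 269/1125*1/15 + 427/1125*2/15 + 143/375*2/3 = 5413/16875
d_4 = (0=5207/16875, 1=139/375, 2=5413/16875)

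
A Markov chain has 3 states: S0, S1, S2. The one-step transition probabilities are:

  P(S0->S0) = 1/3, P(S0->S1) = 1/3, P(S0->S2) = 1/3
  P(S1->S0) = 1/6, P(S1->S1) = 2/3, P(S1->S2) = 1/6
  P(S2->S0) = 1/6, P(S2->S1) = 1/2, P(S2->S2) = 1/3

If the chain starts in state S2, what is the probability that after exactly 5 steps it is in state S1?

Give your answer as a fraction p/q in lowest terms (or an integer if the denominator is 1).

Answer: 4355/7776

Derivation:
Computing P^5 by repeated multiplication:
P^1 =
  S0: [1/3, 1/3, 1/3]
  S1: [1/6, 2/3, 1/6]
  S2: [1/6, 1/2, 1/3]
P^2 =
  S0: [2/9, 1/2, 5/18]
  S1: [7/36, 7/12, 2/9]
  S2: [7/36, 5/9, 1/4]
P^3 =
  S0: [11/54, 59/108, 1/4]
  S1: [43/216, 61/108, 17/72]
  S2: [43/216, 121/216, 13/54]
P^4 =
  S0: [65/324, 361/648, 157/648]
  S1: [259/1296, 727/1296, 155/648]
  S2: [259/1296, 121/216, 311/1296]
P^5 =
  S0: [389/1944, 725/1296, 935/3888]
  S1: [1555/7776, 121/216, 1865/7776]
  S2: [1555/7776, 4355/7776, 311/1296]

(P^5)[S2 -> S1] = 4355/7776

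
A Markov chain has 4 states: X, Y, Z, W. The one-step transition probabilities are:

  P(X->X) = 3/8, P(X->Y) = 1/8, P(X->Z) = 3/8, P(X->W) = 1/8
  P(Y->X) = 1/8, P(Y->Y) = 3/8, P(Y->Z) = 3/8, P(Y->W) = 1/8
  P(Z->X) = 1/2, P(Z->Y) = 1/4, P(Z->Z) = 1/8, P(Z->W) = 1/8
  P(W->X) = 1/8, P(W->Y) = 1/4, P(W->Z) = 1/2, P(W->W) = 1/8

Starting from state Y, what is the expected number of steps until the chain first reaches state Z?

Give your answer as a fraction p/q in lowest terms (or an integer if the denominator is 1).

Let h_i = expected steps to first reach Z from state i.
Boundary: h_Z = 0.
First-step equations for the other states:
  h_X = 1 + 3/8*h_X + 1/8*h_Y + 3/8*h_Z + 1/8*h_W
  h_Y = 1 + 1/8*h_X + 3/8*h_Y + 3/8*h_Z + 1/8*h_W
  h_W = 1 + 1/8*h_X + 1/4*h_Y + 1/2*h_Z + 1/8*h_W

Substituting h_Z = 0 and rearranging gives the linear system (I - Q) h = 1:
  [5/8, -1/8, -1/8] . (h_X, h_Y, h_W) = 1
  [-1/8, 5/8, -1/8] . (h_X, h_Y, h_W) = 1
  [-1/8, -1/4, 7/8] . (h_X, h_Y, h_W) = 1

Solving yields:
  h_X = 64/25
  h_Y = 64/25
  h_W = 56/25

Starting state is Y, so the expected hitting time is h_Y = 64/25.

Answer: 64/25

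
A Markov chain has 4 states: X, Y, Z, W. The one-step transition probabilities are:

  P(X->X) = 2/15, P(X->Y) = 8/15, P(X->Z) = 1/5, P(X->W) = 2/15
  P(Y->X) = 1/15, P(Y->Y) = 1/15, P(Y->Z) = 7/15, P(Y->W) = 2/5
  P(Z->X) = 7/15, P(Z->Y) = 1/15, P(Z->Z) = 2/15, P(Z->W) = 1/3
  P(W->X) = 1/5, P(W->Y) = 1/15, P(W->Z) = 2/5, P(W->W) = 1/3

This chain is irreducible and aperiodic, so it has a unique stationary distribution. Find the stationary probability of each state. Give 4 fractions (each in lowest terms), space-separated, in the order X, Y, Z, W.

The stationary distribution satisfies pi = pi * P, i.e.:
  pi_X = 2/15*pi_X + 1/15*pi_Y + 7/15*pi_Z + 1/5*pi_W
  pi_Y = 8/15*pi_X + 1/15*pi_Y + 1/15*pi_Z + 1/15*pi_W
  pi_Z = 1/5*pi_X + 7/15*pi_Y + 2/15*pi_Z + 2/5*pi_W
  pi_W = 2/15*pi_X + 2/5*pi_Y + 1/3*pi_Z + 1/3*pi_W
with normalization: pi_X + pi_Y + pi_Z + pi_W = 1.

Using the first 3 balance equations plus normalization, the linear system A*pi = b is:
  [-13/15, 1/15, 7/15, 1/5] . pi = 0
  [8/15, -14/15, 1/15, 1/15] . pi = 0
  [1/5, 7/15, -13/15, 2/5] . pi = 0
  [1, 1, 1, 1] . pi = 1

Solving yields:
  pi_X = 1181/4978
  pi_Y = 883/4978
  pi_Z = 716/2489
  pi_W = 39/131

Verification (pi * P):
  1181/4978*2/15 + 883/4978*1/15 + 716/2489*7/15 + 39/131*1/5 = 1181/4978 = pi_X  (ok)
  1181/4978*8/15 + 883/4978*1/15 + 716/2489*1/15 + 39/131*1/15 = 883/4978 = pi_Y  (ok)
  1181/4978*1/5 + 883/4978*7/15 + 716/2489*2/15 + 39/131*2/5 = 716/2489 = pi_Z  (ok)
  1181/4978*2/15 + 883/4978*2/5 + 716/2489*1/3 + 39/131*1/3 = 39/131 = pi_W  (ok)

Answer: 1181/4978 883/4978 716/2489 39/131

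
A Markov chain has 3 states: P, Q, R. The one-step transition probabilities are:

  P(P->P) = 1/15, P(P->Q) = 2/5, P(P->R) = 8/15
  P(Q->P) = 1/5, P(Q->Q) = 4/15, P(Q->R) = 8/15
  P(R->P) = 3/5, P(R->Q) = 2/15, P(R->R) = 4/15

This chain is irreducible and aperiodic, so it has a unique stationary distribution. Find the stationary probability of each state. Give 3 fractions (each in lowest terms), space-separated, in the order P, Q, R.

Answer: 105/323 82/323 8/19

Derivation:
The stationary distribution satisfies pi = pi * P, i.e.:
  pi_P = 1/15*pi_P + 1/5*pi_Q + 3/5*pi_R
  pi_Q = 2/5*pi_P + 4/15*pi_Q + 2/15*pi_R
  pi_R = 8/15*pi_P + 8/15*pi_Q + 4/15*pi_R
with normalization: pi_P + pi_Q + pi_R = 1.

Using the first 2 balance equations plus normalization, the linear system A*pi = b is:
  [-14/15, 1/5, 3/5] . pi = 0
  [2/5, -11/15, 2/15] . pi = 0
  [1, 1, 1] . pi = 1

Solving yields:
  pi_P = 105/323
  pi_Q = 82/323
  pi_R = 8/19

Verification (pi * P):
  105/323*1/15 + 82/323*1/5 + 8/19*3/5 = 105/323 = pi_P  (ok)
  105/323*2/5 + 82/323*4/15 + 8/19*2/15 = 82/323 = pi_Q  (ok)
  105/323*8/15 + 82/323*8/15 + 8/19*4/15 = 8/19 = pi_R  (ok)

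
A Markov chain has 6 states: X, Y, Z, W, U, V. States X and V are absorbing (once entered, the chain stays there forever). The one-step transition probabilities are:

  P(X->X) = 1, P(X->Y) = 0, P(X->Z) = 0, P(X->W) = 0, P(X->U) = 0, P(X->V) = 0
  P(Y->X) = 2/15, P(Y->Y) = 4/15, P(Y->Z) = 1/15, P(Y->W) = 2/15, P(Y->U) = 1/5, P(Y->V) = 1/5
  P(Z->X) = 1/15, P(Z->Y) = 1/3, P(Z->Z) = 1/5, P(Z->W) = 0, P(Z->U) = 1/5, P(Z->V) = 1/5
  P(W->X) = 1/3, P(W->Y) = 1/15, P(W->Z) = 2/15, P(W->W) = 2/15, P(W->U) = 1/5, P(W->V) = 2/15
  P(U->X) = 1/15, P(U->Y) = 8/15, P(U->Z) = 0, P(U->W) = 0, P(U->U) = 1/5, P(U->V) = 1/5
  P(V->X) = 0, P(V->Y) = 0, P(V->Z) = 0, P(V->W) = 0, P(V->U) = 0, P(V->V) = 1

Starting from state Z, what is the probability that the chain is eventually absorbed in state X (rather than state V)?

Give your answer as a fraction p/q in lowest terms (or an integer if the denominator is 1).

Answer: 417/1213

Derivation:
Let a_i = P(absorbed in X | start in state i).
Boundary conditions: a_X = 1, a_V = 0.
For each transient state i, a_i = sum_j P(i->j) * a_j:
  a_Y = 2/15*a_X + 4/15*a_Y + 1/15*a_Z + 2/15*a_W + 1/5*a_U + 1/5*a_V
  a_Z = 1/15*a_X + 1/3*a_Y + 1/5*a_Z + 0*a_W + 1/5*a_U + 1/5*a_V
  a_W = 1/3*a_X + 1/15*a_Y + 2/15*a_Z + 2/15*a_W + 1/5*a_U + 2/15*a_V
  a_U = 1/15*a_X + 8/15*a_Y + 0*a_Z + 0*a_W + 1/5*a_U + 1/5*a_V

Substituting a_X = 1 and a_V = 0, rearrange to (I - Q) a = r where r[i] = P(i -> X):
  [11/15, -1/15, -2/15, -1/5] . (a_Y, a_Z, a_W, a_U) = 2/15
  [-1/3, 4/5, 0, -1/5] . (a_Y, a_Z, a_W, a_U) = 1/15
  [-1/15, -2/15, 13/15, -1/5] . (a_Y, a_Z, a_W, a_U) = 1/3
  [-8/15, 0, 0, 4/5] . (a_Y, a_Z, a_W, a_U) = 1/15

Solving yields:
  a_Y = 1993/4852
  a_Z = 417/1213
  a_W = 669/1213
  a_U = 1733/4852

Starting state is Z, so the absorption probability is a_Z = 417/1213.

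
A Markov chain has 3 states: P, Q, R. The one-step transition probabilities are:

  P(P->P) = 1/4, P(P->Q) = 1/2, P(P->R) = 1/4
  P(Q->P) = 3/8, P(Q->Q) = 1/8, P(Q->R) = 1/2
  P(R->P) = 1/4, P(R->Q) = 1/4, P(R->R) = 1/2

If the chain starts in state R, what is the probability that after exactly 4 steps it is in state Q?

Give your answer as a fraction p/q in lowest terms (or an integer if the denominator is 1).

Answer: 585/2048

Derivation:
Computing P^4 by repeated multiplication:
P^1 =
  P: [1/4, 1/2, 1/4]
  Q: [3/8, 1/8, 1/2]
  R: [1/4, 1/4, 1/2]
P^2 =
  P: [5/16, 1/4, 7/16]
  Q: [17/64, 21/64, 13/32]
  R: [9/32, 9/32, 7/16]
P^3 =
  P: [9/32, 19/64, 27/64]
  Q: [149/512, 141/512, 111/256]
  R: [73/256, 73/256, 55/128]
P^4 =
  P: [147/512, 145/512, 55/128]
  Q: [1165/4096, 1181/4096, 875/2048]
  R: [585/2048, 585/2048, 439/1024]

(P^4)[R -> Q] = 585/2048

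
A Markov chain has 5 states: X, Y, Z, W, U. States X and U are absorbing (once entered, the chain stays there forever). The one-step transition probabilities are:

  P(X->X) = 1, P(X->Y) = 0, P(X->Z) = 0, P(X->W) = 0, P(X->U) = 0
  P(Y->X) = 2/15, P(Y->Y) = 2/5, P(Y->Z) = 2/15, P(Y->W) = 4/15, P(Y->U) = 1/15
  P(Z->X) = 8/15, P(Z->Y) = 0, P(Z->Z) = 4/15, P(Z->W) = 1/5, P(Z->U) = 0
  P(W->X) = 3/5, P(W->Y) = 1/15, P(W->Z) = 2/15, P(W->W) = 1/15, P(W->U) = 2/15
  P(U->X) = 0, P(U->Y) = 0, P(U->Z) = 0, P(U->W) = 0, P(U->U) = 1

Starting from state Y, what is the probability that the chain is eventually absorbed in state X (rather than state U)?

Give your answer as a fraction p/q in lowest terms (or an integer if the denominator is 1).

Let a_i = P(absorbed in X | start in state i).
Boundary conditions: a_X = 1, a_U = 0.
For each transient state i, a_i = sum_j P(i->j) * a_j:
  a_Y = 2/15*a_X + 2/5*a_Y + 2/15*a_Z + 4/15*a_W + 1/15*a_U
  a_Z = 8/15*a_X + 0*a_Y + 4/15*a_Z + 1/5*a_W + 0*a_U
  a_W = 3/5*a_X + 1/15*a_Y + 2/15*a_Z + 1/15*a_W + 2/15*a_U

Substituting a_X = 1 and a_U = 0, rearrange to (I - Q) a = r where r[i] = P(i -> X):
  [3/5, -2/15, -4/15] . (a_Y, a_Z, a_W) = 2/15
  [0, 11/15, -1/5] . (a_Y, a_Z, a_W) = 8/15
  [-1/15, -2/15, 14/15] . (a_Y, a_Z, a_W) = 3/5

Solving yields:
  a_Y = 517/641
  a_Z = 1225/1282
  a_W = 1073/1282

Starting state is Y, so the absorption probability is a_Y = 517/641.

Answer: 517/641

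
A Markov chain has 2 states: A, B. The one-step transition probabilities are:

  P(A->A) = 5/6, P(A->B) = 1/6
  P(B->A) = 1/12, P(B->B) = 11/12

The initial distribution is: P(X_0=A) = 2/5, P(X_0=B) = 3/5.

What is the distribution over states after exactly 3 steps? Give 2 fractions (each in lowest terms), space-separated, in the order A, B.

Answer: 347/960 613/960

Derivation:
Propagating the distribution step by step (d_{t+1} = d_t * P):
d_0 = (A=2/5, B=3/5)
  d_1[A] = 2/5*5/6 + 3/5*1/12 = 23/60
  d_1[B] = 2/5*1/6 + 3/5*11/12 = 37/60
d_1 = (A=23/60, B=37/60)
  d_2[A] = 23/60*5/6 + 37/60*1/12 = 89/240
  d_2[B] = 23/60*1/6 + 37/60*11/12 = 151/240
d_2 = (A=89/240, B=151/240)
  d_3[A] = 89/240*5/6 + 151/240*1/12 = 347/960
  d_3[B] = 89/240*1/6 + 151/240*11/12 = 613/960
d_3 = (A=347/960, B=613/960)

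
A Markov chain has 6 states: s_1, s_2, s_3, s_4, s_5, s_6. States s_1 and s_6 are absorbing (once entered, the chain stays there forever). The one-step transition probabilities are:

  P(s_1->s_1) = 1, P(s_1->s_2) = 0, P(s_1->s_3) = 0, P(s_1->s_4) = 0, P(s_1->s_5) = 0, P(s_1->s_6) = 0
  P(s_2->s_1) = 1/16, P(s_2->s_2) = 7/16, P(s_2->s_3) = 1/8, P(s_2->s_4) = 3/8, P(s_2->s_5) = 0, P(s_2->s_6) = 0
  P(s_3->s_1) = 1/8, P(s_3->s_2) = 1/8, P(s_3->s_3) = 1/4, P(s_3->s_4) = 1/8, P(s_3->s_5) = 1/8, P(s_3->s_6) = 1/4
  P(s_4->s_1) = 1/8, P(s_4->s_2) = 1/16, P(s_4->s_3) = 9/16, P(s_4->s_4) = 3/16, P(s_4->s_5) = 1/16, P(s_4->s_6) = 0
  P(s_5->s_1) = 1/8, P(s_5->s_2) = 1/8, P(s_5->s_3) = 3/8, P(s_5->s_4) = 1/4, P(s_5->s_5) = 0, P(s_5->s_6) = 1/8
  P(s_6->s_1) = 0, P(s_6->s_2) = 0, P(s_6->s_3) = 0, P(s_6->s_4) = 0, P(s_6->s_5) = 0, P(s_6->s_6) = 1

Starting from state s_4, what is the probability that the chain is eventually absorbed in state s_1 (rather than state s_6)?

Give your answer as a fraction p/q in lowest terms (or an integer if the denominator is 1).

Answer: 193/362

Derivation:
Let a_i = P(absorbed in s_1 | start in state i).
Boundary conditions: a_s_1 = 1, a_s_6 = 0.
For each transient state i, a_i = sum_j P(i->j) * a_j:
  a_s_2 = 1/16*a_s_1 + 7/16*a_s_2 + 1/8*a_s_3 + 3/8*a_s_4 + 0*a_s_5 + 0*a_s_6
  a_s_3 = 1/8*a_s_1 + 1/8*a_s_2 + 1/4*a_s_3 + 1/8*a_s_4 + 1/8*a_s_5 + 1/4*a_s_6
  a_s_4 = 1/8*a_s_1 + 1/16*a_s_2 + 9/16*a_s_3 + 3/16*a_s_4 + 1/16*a_s_5 + 0*a_s_6
  a_s_5 = 1/8*a_s_1 + 1/8*a_s_2 + 3/8*a_s_3 + 1/4*a_s_4 + 0*a_s_5 + 1/8*a_s_6

Substituting a_s_1 = 1 and a_s_6 = 0, rearrange to (I - Q) a = r where r[i] = P(i -> s_1):
  [9/16, -1/8, -3/8, 0] . (a_s_2, a_s_3, a_s_4, a_s_5) = 1/16
  [-1/8, 3/4, -1/8, -1/8] . (a_s_2, a_s_3, a_s_4, a_s_5) = 1/8
  [-1/16, -9/16, 13/16, -1/16] . (a_s_2, a_s_3, a_s_4, a_s_5) = 1/8
  [-1/8, -3/8, -1/4, 1] . (a_s_2, a_s_3, a_s_4, a_s_5) = 1/8

Solving yields:
  a_s_2 = 916/1629
  a_s_3 = 78/181
  a_s_4 = 193/362
  a_s_5 = 1597/3258

Starting state is s_4, so the absorption probability is a_s_4 = 193/362.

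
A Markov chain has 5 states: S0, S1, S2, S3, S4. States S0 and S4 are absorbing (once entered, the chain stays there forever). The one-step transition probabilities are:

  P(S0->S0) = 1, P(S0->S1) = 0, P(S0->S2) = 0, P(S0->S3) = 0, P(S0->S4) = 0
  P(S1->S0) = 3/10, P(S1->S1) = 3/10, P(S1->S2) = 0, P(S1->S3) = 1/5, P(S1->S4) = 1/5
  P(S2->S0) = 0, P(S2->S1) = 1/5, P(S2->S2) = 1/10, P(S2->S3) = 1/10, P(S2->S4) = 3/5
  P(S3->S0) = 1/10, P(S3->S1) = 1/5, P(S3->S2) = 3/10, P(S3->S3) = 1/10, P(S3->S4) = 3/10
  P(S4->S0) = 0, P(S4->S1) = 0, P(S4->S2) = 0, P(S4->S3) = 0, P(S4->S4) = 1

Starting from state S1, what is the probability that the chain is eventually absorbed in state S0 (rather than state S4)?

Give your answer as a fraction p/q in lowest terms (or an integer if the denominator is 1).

Answer: 42/83

Derivation:
Let a_i = P(absorbed in S0 | start in state i).
Boundary conditions: a_S0 = 1, a_S4 = 0.
For each transient state i, a_i = sum_j P(i->j) * a_j:
  a_S1 = 3/10*a_S0 + 3/10*a_S1 + 0*a_S2 + 1/5*a_S3 + 1/5*a_S4
  a_S2 = 0*a_S0 + 1/5*a_S1 + 1/10*a_S2 + 1/10*a_S3 + 3/5*a_S4
  a_S3 = 1/10*a_S0 + 1/5*a_S1 + 3/10*a_S2 + 1/10*a_S3 + 3/10*a_S4

Substituting a_S0 = 1 and a_S4 = 0, rearrange to (I - Q) a = r where r[i] = P(i -> S0):
  [7/10, 0, -1/5] . (a_S1, a_S2, a_S3) = 3/10
  [-1/5, 9/10, -1/10] . (a_S1, a_S2, a_S3) = 0
  [-1/5, -3/10, 9/10] . (a_S1, a_S2, a_S3) = 1/10

Solving yields:
  a_S1 = 42/83
  a_S2 = 71/498
  a_S3 = 45/166

Starting state is S1, so the absorption probability is a_S1 = 42/83.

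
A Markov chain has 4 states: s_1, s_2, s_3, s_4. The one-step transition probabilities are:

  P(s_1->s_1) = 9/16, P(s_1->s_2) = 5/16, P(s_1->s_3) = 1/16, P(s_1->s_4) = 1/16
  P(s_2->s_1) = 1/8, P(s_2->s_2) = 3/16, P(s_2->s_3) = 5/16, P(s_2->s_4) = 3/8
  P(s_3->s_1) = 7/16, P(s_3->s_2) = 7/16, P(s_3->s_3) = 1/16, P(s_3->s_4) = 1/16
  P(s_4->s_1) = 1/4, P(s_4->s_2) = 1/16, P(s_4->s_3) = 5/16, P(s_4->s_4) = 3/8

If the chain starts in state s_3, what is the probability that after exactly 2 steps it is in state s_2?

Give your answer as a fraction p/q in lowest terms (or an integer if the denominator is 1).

Answer: 1/4

Derivation:
Computing P^2 by repeated multiplication:
P^1 =
  s_1: [9/16, 5/16, 1/16, 1/16]
  s_2: [1/8, 3/16, 5/16, 3/8]
  s_3: [7/16, 7/16, 1/16, 1/16]
  s_4: [1/4, 1/16, 5/16, 3/8]
P^2 =
  s_1: [51/128, 17/64, 5/32, 23/128]
  s_2: [83/256, 15/64, 13/64, 61/256]
  s_3: [11/32, 1/4, 3/16, 7/32]
  s_4: [97/256, 1/4, 11/64, 51/256]

(P^2)[s_3 -> s_2] = 1/4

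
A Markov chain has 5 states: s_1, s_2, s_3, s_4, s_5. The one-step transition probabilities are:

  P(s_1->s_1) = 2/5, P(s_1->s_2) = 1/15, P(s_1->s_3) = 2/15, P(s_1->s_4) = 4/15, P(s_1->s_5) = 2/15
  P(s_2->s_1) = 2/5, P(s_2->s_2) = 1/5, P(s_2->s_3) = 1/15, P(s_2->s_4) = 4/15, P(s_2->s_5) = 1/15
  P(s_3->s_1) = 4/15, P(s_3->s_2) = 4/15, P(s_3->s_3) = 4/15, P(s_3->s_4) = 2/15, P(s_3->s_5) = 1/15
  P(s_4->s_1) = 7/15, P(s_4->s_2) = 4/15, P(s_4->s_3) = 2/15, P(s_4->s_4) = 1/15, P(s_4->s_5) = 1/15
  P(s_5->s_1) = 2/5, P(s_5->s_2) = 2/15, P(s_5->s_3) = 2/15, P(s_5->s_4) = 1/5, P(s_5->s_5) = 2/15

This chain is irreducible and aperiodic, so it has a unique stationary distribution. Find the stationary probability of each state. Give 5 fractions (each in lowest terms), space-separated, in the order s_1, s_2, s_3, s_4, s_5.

Answer: 4573/11590 7583/46360 6549/46360 4659/23180 2309/23180

Derivation:
The stationary distribution satisfies pi = pi * P, i.e.:
  pi_s_1 = 2/5*pi_s_1 + 2/5*pi_s_2 + 4/15*pi_s_3 + 7/15*pi_s_4 + 2/5*pi_s_5
  pi_s_2 = 1/15*pi_s_1 + 1/5*pi_s_2 + 4/15*pi_s_3 + 4/15*pi_s_4 + 2/15*pi_s_5
  pi_s_3 = 2/15*pi_s_1 + 1/15*pi_s_2 + 4/15*pi_s_3 + 2/15*pi_s_4 + 2/15*pi_s_5
  pi_s_4 = 4/15*pi_s_1 + 4/15*pi_s_2 + 2/15*pi_s_3 + 1/15*pi_s_4 + 1/5*pi_s_5
  pi_s_5 = 2/15*pi_s_1 + 1/15*pi_s_2 + 1/15*pi_s_3 + 1/15*pi_s_4 + 2/15*pi_s_5
with normalization: pi_s_1 + pi_s_2 + pi_s_3 + pi_s_4 + pi_s_5 = 1.

Using the first 4 balance equations plus normalization, the linear system A*pi = b is:
  [-3/5, 2/5, 4/15, 7/15, 2/5] . pi = 0
  [1/15, -4/5, 4/15, 4/15, 2/15] . pi = 0
  [2/15, 1/15, -11/15, 2/15, 2/15] . pi = 0
  [4/15, 4/15, 2/15, -14/15, 1/5] . pi = 0
  [1, 1, 1, 1, 1] . pi = 1

Solving yields:
  pi_s_1 = 4573/11590
  pi_s_2 = 7583/46360
  pi_s_3 = 6549/46360
  pi_s_4 = 4659/23180
  pi_s_5 = 2309/23180

Verification (pi * P):
  4573/11590*2/5 + 7583/46360*2/5 + 6549/46360*4/15 + 4659/23180*7/15 + 2309/23180*2/5 = 4573/11590 = pi_s_1  (ok)
  4573/11590*1/15 + 7583/46360*1/5 + 6549/46360*4/15 + 4659/23180*4/15 + 2309/23180*2/15 = 7583/46360 = pi_s_2  (ok)
  4573/11590*2/15 + 7583/46360*1/15 + 6549/46360*4/15 + 4659/23180*2/15 + 2309/23180*2/15 = 6549/46360 = pi_s_3  (ok)
  4573/11590*4/15 + 7583/46360*4/15 + 6549/46360*2/15 + 4659/23180*1/15 + 2309/23180*1/5 = 4659/23180 = pi_s_4  (ok)
  4573/11590*2/15 + 7583/46360*1/15 + 6549/46360*1/15 + 4659/23180*1/15 + 2309/23180*2/15 = 2309/23180 = pi_s_5  (ok)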